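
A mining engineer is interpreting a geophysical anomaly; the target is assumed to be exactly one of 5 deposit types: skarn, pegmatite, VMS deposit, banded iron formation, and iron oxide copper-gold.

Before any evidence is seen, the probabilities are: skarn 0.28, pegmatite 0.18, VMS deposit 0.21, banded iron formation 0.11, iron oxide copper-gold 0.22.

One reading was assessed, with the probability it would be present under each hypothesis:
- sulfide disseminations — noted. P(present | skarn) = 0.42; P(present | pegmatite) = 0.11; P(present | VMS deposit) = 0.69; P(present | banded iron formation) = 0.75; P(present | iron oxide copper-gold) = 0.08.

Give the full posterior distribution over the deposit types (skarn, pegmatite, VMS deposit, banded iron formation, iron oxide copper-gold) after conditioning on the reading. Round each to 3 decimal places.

0.308, 0.052, 0.379, 0.216, 0.046

By Bayes' rule, the unnormalized weight for each hypothesis is prior × likelihood:
  skarn: 0.28 × 0.42 = 0.1176
  pegmatite: 0.18 × 0.11 = 0.0198
  VMS deposit: 0.21 × 0.69 = 0.1449
  banded iron formation: 0.11 × 0.75 = 0.0825
  iron oxide copper-gold: 0.22 × 0.08 = 0.0176
The unnormalized weights sum to 0.3824.
P(skarn | evidence) = 0.1176 / 0.3824 ≈ 0.308
P(pegmatite | evidence) = 0.0198 / 0.3824 ≈ 0.052
P(VMS deposit | evidence) = 0.1449 / 0.3824 ≈ 0.379
P(banded iron formation | evidence) = 0.0825 / 0.3824 ≈ 0.216
P(iron oxide copper-gold | evidence) = 0.0176 / 0.3824 ≈ 0.046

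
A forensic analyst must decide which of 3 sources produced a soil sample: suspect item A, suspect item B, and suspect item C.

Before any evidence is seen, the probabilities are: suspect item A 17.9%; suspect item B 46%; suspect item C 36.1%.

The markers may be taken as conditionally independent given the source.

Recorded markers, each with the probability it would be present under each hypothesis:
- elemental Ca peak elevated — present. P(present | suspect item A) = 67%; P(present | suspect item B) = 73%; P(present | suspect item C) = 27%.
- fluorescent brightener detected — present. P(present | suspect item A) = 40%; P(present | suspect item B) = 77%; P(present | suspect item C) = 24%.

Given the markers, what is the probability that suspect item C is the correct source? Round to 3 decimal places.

For each hypothesis, the unnormalized posterior weight is prior × product of the marker likelihoods:
  suspect item A: 0.179 × 0.67 × 0.40 = 0.047972
  suspect item B: 0.460 × 0.73 × 0.77 = 0.25857
  suspect item C: 0.361 × 0.27 × 0.24 = 0.023393
Marginal likelihood of the evidence = 0.32993.
P(suspect item C | evidence) = 0.023393 / 0.32993 ≈ 0.071.

0.071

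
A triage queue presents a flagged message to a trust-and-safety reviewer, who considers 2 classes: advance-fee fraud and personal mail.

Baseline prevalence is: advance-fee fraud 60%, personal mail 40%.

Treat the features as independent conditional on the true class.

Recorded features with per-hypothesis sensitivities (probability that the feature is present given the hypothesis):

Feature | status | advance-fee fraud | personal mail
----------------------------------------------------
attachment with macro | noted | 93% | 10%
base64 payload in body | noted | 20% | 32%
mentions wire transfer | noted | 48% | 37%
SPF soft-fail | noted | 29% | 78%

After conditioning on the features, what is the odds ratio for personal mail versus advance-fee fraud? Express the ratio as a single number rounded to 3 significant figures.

0.238

Posterior odds equal prior odds times the likelihood ratio; only the two competing hypotheses matter.
  personal mail: 0.40 × 0.10 × 0.32 × 0.37 × 0.78 = 0.0036941
  advance-fee fraud: 0.60 × 0.93 × 0.20 × 0.48 × 0.29 = 0.015535
Posterior odds = 0.0036941 / 0.015535 ≈ 0.238.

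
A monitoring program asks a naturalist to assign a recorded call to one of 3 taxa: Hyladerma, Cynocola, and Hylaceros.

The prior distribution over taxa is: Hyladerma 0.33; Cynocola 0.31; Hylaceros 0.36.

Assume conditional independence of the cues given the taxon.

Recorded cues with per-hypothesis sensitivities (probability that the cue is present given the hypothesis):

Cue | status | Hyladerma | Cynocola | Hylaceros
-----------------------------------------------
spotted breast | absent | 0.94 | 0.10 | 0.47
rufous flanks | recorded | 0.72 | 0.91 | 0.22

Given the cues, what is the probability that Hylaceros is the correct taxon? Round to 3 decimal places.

By Bayes' rule with conditional independence, the unnormalized weight for each hypothesis is prior × ∏ likelihoods (using 1 − P(present | H) for each absent cue):
  Hyladerma: 0.33 × (1 − 0.94) × 0.72 = 0.014256
  Cynocola: 0.31 × (1 − 0.10) × 0.91 = 0.25389
  Hylaceros: 0.36 × (1 − 0.47) × 0.22 = 0.041976
The unnormalized weights sum to 0.31012.
P(Hylaceros | evidence) = 0.041976 / 0.31012 ≈ 0.135.

0.135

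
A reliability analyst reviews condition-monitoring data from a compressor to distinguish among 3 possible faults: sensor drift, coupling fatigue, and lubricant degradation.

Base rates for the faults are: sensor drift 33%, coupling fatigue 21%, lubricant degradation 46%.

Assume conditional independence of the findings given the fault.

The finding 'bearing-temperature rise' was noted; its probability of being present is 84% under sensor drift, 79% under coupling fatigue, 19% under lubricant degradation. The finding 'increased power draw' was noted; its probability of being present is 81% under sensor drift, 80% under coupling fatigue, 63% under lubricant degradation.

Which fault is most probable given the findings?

sensor drift

For each hypothesis, the unnormalized posterior weight is prior × product of the finding likelihoods:
  sensor drift: 0.33 × 0.84 × 0.81 = 0.22453
  coupling fatigue: 0.21 × 0.79 × 0.80 = 0.13272
  lubricant degradation: 0.46 × 0.19 × 0.63 = 0.055062
Marginal likelihood of the evidence = 0.41231.
P(sensor drift | evidence) ≈ 0.22453 / 0.41231 ≈ 0.545
P(coupling fatigue | evidence) ≈ 0.13272 / 0.41231 ≈ 0.322
P(lubricant degradation | evidence) ≈ 0.055062 / 0.41231 ≈ 0.134
The largest is 0.545, so sensor drift is most probable.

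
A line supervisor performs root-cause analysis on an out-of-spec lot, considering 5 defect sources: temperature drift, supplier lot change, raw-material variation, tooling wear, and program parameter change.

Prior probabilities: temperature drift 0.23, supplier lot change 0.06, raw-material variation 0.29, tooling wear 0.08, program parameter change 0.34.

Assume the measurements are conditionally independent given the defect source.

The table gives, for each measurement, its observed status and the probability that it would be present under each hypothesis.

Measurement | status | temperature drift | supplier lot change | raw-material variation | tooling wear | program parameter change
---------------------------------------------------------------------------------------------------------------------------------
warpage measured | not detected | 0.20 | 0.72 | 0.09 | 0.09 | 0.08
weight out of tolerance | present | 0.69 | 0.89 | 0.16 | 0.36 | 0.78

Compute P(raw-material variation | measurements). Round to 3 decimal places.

0.093

By Bayes' rule with conditional independence, the unnormalized weight for each hypothesis is prior × ∏ likelihoods (using 1 − P(present | H) for each absent measurement):
  temperature drift: 0.23 × (1 − 0.20) × 0.69 = 0.12696
  supplier lot change: 0.06 × (1 − 0.72) × 0.89 = 0.014952
  raw-material variation: 0.29 × (1 − 0.09) × 0.16 = 0.042224
  tooling wear: 0.08 × (1 − 0.09) × 0.36 = 0.026208
  program parameter change: 0.34 × (1 − 0.08) × 0.78 = 0.24398
Normalizing constant Z = 0.12696 + 0.014952 + 0.042224 + 0.026208 + 0.24398 = 0.45433.
P(raw-material variation | evidence) = 0.042224 / 0.45433 ≈ 0.093.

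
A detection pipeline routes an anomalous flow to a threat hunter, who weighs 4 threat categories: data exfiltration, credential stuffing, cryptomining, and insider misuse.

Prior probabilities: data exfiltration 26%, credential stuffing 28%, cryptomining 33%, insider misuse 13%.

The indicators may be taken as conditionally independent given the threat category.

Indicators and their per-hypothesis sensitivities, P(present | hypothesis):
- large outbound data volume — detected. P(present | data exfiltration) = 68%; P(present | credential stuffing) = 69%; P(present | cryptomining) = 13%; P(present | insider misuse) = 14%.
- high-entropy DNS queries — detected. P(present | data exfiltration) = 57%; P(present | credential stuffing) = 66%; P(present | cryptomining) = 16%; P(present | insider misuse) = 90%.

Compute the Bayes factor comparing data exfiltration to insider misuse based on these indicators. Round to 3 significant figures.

Joint likelihood of the indicator pattern under each hypothesis:
  data exfiltration: 0.68 × 0.57 = 0.3876
  insider misuse: 0.14 × 0.90 = 0.126
Bayes factor = 0.3876 / 0.126 ≈ 3.08

3.08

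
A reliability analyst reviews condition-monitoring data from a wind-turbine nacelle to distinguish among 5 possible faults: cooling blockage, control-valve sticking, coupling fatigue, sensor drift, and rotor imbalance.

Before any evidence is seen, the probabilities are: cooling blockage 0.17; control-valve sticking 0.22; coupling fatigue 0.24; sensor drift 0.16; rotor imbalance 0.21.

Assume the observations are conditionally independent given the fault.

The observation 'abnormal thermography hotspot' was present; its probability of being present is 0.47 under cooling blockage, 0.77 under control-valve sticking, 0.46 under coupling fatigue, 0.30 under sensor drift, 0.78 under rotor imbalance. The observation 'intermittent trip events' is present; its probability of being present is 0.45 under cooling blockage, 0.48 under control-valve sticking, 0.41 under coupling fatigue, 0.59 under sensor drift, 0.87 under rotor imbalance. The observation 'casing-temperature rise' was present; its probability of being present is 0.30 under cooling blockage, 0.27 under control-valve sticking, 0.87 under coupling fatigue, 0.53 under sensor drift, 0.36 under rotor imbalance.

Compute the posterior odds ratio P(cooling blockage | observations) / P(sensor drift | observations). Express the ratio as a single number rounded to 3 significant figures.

Unnormalized posterior weight (prior times the observation likelihoods) for each of the two hypotheses:
  cooling blockage: 0.17 × 0.47 × 0.45 × 0.30 = 0.010786
  sensor drift: 0.16 × 0.30 × 0.59 × 0.53 = 0.01501
Odds(cooling blockage : sensor drift) = 0.010786 / 0.01501 ≈ 0.719.

0.719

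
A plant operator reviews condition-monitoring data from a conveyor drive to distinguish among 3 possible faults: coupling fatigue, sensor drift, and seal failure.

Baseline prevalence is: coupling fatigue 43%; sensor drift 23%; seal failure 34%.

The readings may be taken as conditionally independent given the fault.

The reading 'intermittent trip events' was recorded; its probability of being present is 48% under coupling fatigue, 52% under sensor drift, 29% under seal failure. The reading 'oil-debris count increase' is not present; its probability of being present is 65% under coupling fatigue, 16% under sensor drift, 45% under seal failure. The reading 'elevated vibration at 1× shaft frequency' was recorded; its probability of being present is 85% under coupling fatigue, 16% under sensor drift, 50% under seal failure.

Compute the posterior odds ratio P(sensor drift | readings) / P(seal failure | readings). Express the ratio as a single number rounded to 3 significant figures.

Unnormalized posterior weight (prior times the reading likelihoods) for each of the two hypotheses (using 1 − P(present | H) for each absent reading):
  sensor drift: 0.23 × 0.52 × (1 − 0.16) × 0.16 = 0.016074
  seal failure: 0.34 × 0.29 × (1 − 0.45) × 0.50 = 0.027115
Odds(sensor drift : seal failure) = 0.016074 / 0.027115 ≈ 0.593.

0.593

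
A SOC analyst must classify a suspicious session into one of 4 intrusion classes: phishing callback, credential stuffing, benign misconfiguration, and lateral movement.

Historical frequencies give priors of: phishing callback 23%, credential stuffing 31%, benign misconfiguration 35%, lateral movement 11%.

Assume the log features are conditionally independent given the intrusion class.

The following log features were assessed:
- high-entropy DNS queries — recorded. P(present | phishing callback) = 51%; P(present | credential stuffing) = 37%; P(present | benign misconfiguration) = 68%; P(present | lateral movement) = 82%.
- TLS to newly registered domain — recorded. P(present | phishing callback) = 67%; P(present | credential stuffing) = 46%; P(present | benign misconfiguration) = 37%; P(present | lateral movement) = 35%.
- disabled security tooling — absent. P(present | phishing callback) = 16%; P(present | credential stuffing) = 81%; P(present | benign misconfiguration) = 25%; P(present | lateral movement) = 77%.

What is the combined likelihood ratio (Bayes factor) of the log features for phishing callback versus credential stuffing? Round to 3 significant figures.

Joint likelihood of the log feature pattern under each hypothesis (using 1 − P(present | H) for each absent log feature):
  phishing callback: 0.51 × 0.67 × (1 − 0.16) = 0.28703
  credential stuffing: 0.37 × 0.46 × (1 − 0.81) = 0.032338
Bayes factor = 0.28703 / 0.032338 ≈ 8.88

8.88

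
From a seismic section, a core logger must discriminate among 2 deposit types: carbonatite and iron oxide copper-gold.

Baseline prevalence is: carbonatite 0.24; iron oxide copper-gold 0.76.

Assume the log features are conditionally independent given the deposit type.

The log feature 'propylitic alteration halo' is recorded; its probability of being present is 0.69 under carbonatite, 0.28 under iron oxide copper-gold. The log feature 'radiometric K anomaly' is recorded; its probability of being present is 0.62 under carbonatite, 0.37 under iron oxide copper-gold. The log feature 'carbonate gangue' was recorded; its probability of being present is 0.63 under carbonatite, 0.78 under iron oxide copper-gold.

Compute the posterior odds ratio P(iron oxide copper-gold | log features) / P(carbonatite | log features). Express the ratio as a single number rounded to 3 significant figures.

0.949

The normalizing constant cancels in an odds ratio, so compute prior × likelihood for the two hypotheses only:
  iron oxide copper-gold: 0.76 × 0.28 × 0.37 × 0.78 = 0.061414
  carbonatite: 0.24 × 0.69 × 0.62 × 0.63 = 0.064683
Odds(iron oxide copper-gold : carbonatite) = 0.061414 / 0.064683 ≈ 0.949.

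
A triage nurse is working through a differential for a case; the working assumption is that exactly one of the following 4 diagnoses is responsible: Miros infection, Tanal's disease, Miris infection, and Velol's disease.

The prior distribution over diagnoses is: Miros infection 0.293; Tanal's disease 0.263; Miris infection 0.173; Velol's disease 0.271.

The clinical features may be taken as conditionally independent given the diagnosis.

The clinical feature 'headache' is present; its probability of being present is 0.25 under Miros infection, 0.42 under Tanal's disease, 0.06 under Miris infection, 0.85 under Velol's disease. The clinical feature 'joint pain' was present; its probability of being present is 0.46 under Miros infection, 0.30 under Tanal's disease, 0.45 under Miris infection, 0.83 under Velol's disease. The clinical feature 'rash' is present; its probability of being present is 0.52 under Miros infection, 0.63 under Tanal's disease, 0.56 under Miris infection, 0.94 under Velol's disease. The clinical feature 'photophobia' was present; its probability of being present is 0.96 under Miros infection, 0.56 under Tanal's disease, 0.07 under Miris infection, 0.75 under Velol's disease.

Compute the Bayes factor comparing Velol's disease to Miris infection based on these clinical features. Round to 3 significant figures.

The Bayes factor is the ratio of the joint likelihoods of the clinical feature pattern under the two hypotheses.
  Velol's disease: 0.85 × 0.83 × 0.94 × 0.75 = 0.49738
  Miris infection: 0.06 × 0.45 × 0.56 × 0.07 = 0.0010584
Bayes factor = 0.49738 / 0.0010584 ≈ 470

470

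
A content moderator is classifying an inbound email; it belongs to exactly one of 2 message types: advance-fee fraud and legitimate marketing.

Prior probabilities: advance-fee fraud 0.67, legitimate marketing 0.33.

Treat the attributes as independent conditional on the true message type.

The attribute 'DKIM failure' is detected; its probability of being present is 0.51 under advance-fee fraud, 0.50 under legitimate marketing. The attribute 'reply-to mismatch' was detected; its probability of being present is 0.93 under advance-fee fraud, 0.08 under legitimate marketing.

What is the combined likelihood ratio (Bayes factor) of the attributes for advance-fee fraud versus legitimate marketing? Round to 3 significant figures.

11.9

The Bayes factor is the ratio of the joint likelihoods of the attribute pattern under the two hypotheses.
  advance-fee fraud: 0.51 × 0.93 = 0.4743
  legitimate marketing: 0.50 × 0.08 = 0.04
Bayes factor = 0.4743 / 0.04 ≈ 11.9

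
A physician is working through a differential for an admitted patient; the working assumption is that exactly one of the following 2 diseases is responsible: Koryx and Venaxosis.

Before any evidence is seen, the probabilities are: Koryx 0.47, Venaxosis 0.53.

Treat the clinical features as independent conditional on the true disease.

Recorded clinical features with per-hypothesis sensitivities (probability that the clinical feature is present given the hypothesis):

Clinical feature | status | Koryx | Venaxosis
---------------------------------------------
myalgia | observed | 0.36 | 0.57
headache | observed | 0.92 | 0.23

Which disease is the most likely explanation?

Multiply each prior by the joint likelihood of the clinical feature pattern:
  Koryx: 0.47 × 0.36 × 0.92 = 0.15566
  Venaxosis: 0.53 × 0.57 × 0.23 = 0.069483
Normalizing constant Z = 0.15566 + 0.069483 = 0.22515.
P(Koryx | evidence) ≈ 0.15566 / 0.22515 ≈ 0.691
P(Venaxosis | evidence) ≈ 0.069483 / 0.22515 ≈ 0.309
The largest is 0.691, so Koryx is most probable.

Koryx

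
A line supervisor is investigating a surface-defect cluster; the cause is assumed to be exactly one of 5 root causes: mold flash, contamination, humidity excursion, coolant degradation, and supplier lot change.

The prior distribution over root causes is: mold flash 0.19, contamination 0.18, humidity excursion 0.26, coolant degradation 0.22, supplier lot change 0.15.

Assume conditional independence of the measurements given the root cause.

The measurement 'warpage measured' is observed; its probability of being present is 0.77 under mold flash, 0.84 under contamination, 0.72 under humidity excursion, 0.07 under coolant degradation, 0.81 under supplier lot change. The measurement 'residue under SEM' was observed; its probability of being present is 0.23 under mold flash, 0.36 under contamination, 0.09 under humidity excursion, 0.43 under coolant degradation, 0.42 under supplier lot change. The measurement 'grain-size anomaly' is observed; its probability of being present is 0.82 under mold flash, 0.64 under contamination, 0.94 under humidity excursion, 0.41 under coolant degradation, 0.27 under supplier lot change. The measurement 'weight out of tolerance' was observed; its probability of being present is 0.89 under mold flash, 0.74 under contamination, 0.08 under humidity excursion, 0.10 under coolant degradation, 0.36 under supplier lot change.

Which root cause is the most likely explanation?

For each hypothesis, the unnormalized posterior weight is prior × product of the measurement likelihoods:
  mold flash: 0.19 × 0.77 × 0.23 × 0.82 × 0.89 = 0.024557
  contamination: 0.18 × 0.84 × 0.36 × 0.64 × 0.74 = 0.025779
  humidity excursion: 0.26 × 0.72 × 0.09 × 0.94 × 0.08 = 0.001267
  coolant degradation: 0.22 × 0.07 × 0.43 × 0.41 × 0.10 = 0.0002715
  supplier lot change: 0.15 × 0.81 × 0.42 × 0.27 × 0.36 = 0.0049601
Marginal likelihood of the evidence = 0.056835.
P(mold flash | evidence) ≈ 0.024557 / 0.056835 ≈ 0.432
P(contamination | evidence) ≈ 0.025779 / 0.056835 ≈ 0.454
P(humidity excursion | evidence) ≈ 0.001267 / 0.056835 ≈ 0.022
P(coolant degradation | evidence) ≈ 0.0002715 / 0.056835 ≈ 0.005
P(supplier lot change | evidence) ≈ 0.0049601 / 0.056835 ≈ 0.087
The largest is 0.454, so contamination is most probable.

contamination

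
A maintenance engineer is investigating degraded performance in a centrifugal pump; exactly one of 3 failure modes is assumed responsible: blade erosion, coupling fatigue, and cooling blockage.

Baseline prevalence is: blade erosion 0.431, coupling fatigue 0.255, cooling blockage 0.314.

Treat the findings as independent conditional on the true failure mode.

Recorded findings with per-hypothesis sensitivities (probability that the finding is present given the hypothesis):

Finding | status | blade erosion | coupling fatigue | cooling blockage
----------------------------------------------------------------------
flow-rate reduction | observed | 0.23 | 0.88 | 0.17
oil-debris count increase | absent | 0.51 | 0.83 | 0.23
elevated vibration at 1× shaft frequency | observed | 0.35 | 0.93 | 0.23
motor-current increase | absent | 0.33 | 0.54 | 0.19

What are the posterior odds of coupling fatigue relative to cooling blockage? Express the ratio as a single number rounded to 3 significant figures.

2.13

Posterior odds equal prior odds times the likelihood ratio; only the two competing hypotheses matter (using 1 − P(present | H) for each absent finding).
  coupling fatigue: 0.255 × 0.88 × (1 − 0.83) × 0.93 × (1 − 0.54) = 0.01632
  cooling blockage: 0.314 × 0.17 × (1 − 0.23) × 0.23 × (1 − 0.19) = 0.0076574
Odds(coupling fatigue : cooling blockage) = 0.01632 / 0.0076574 ≈ 2.13.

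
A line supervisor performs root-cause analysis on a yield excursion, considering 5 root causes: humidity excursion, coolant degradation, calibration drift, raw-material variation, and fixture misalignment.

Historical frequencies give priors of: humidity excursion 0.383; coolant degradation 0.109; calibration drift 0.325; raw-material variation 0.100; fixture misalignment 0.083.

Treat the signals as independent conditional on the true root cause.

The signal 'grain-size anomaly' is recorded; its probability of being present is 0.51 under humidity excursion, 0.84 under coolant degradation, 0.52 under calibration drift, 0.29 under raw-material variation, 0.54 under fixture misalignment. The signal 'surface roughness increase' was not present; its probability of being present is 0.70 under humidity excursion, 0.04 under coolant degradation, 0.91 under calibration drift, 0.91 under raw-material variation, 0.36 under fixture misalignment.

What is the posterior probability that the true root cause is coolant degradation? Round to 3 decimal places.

0.455

By Bayes' rule with conditional independence, the unnormalized weight for each hypothesis is prior × ∏ likelihoods (using 1 − P(present | H) for each absent signal):
  humidity excursion: 0.383 × 0.51 × (1 − 0.70) = 0.058599
  coolant degradation: 0.109 × 0.84 × (1 − 0.04) = 0.087898
  calibration drift: 0.325 × 0.52 × (1 − 0.91) = 0.01521
  raw-material variation: 0.100 × 0.29 × (1 − 0.91) = 0.00261
  fixture misalignment: 0.083 × 0.54 × (1 − 0.36) = 0.028685
Marginal likelihood of the evidence = 0.193.
P(coolant degradation | evidence) = 0.087898 / 0.193 ≈ 0.455.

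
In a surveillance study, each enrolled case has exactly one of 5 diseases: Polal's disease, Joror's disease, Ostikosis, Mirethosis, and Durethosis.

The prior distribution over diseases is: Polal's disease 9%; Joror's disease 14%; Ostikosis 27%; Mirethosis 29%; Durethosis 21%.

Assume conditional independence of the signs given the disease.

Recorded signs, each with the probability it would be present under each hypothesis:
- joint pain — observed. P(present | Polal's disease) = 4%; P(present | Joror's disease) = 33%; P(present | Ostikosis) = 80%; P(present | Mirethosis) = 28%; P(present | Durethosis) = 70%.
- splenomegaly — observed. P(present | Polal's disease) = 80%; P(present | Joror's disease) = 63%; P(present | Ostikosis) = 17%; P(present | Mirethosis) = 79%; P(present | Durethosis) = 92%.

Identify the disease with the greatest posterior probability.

Durethosis

Multiply each prior by the joint likelihood of the sign pattern:
  Polal's disease: 0.09 × 0.04 × 0.80 = 0.00288
  Joror's disease: 0.14 × 0.33 × 0.63 = 0.029106
  Ostikosis: 0.27 × 0.80 × 0.17 = 0.03672
  Mirethosis: 0.29 × 0.28 × 0.79 = 0.064148
  Durethosis: 0.21 × 0.70 × 0.92 = 0.13524
Marginal likelihood of the evidence = 0.26809.
P(Polal's disease | evidence) ≈ 0.00288 / 0.26809 ≈ 0.011
P(Joror's disease | evidence) ≈ 0.029106 / 0.26809 ≈ 0.109
P(Ostikosis | evidence) ≈ 0.03672 / 0.26809 ≈ 0.137
P(Mirethosis | evidence) ≈ 0.064148 / 0.26809 ≈ 0.239
P(Durethosis | evidence) ≈ 0.13524 / 0.26809 ≈ 0.504
The largest is 0.504, so Durethosis is most probable.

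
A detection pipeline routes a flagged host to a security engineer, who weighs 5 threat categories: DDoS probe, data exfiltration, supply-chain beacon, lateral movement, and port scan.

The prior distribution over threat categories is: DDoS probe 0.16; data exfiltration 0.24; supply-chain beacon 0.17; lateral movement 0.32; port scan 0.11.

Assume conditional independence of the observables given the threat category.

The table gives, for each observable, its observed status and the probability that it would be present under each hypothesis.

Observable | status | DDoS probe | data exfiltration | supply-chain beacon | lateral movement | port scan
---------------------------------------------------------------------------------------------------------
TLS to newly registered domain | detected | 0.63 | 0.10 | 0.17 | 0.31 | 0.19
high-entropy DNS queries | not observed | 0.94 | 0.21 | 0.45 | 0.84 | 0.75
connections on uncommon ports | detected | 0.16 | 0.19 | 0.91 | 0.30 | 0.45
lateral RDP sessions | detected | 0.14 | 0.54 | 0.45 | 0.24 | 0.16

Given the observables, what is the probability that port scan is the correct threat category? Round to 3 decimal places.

0.037

By Bayes' rule with conditional independence, the unnormalized weight for each hypothesis is prior × ∏ likelihoods (using 1 − P(present | H) for each absent observable):
  DDoS probe: 0.16 × 0.63 × (1 − 0.94) × 0.16 × 0.14 = 0.00013548
  data exfiltration: 0.24 × 0.10 × (1 − 0.21) × 0.19 × 0.54 = 0.0019453
  supply-chain beacon: 0.17 × 0.17 × (1 − 0.45) × 0.91 × 0.45 = 0.006509
  lateral movement: 0.32 × 0.31 × (1 − 0.84) × 0.30 × 0.24 = 0.0011428
  port scan: 0.11 × 0.19 × (1 − 0.75) × 0.45 × 0.16 = 0.0003762
Normalizing constant Z = 0.00013548 + 0.0019453 + 0.006509 + 0.0011428 + 0.0003762 = 0.010109.
P(port scan | evidence) = 0.0003762 / 0.010109 ≈ 0.037.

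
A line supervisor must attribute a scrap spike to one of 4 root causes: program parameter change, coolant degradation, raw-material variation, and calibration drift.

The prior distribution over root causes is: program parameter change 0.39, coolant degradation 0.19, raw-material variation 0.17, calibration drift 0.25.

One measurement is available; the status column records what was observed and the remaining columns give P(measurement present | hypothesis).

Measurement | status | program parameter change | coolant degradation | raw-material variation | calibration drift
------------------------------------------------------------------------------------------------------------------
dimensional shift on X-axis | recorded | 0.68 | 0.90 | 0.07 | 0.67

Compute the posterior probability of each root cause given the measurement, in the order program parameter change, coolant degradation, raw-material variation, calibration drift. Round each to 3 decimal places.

For each hypothesis, the unnormalized posterior weight is prior × likelihood:
  program parameter change: 0.39 × 0.68 = 0.2652
  coolant degradation: 0.19 × 0.90 = 0.171
  raw-material variation: 0.17 × 0.07 = 0.0119
  calibration drift: 0.25 × 0.67 = 0.1675
Marginal likelihood of the evidence = 0.6156.
P(program parameter change | evidence) = 0.2652 / 0.6156 ≈ 0.431
P(coolant degradation | evidence) = 0.171 / 0.6156 ≈ 0.278
P(raw-material variation | evidence) = 0.0119 / 0.6156 ≈ 0.019
P(calibration drift | evidence) = 0.1675 / 0.6156 ≈ 0.272

0.431, 0.278, 0.019, 0.272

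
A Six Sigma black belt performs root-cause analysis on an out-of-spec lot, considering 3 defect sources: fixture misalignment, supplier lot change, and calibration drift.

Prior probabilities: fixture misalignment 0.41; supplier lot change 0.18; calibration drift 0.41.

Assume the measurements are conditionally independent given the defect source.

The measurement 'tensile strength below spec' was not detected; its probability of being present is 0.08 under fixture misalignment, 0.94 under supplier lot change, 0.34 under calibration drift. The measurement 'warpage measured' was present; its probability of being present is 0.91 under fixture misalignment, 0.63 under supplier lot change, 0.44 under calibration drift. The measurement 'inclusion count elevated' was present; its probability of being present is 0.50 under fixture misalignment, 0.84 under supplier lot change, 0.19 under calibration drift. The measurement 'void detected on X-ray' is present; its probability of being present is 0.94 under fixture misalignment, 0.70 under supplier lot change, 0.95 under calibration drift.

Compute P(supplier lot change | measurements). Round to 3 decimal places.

Multiply each prior by the joint likelihood of the measurement pattern (using 1 − P(present | H) for each absent measurement):
  fixture misalignment: 0.41 × (1 − 0.08) × 0.91 × 0.50 × 0.94 = 0.16133
  supplier lot change: 0.18 × (1 − 0.94) × 0.63 × 0.84 × 0.70 = 0.0040008
  calibration drift: 0.41 × (1 − 0.34) × 0.44 × 0.19 × 0.95 = 0.021491
Marginal likelihood of the evidence = 0.18682.
P(supplier lot change | evidence) = 0.0040008 / 0.18682 ≈ 0.021.

0.021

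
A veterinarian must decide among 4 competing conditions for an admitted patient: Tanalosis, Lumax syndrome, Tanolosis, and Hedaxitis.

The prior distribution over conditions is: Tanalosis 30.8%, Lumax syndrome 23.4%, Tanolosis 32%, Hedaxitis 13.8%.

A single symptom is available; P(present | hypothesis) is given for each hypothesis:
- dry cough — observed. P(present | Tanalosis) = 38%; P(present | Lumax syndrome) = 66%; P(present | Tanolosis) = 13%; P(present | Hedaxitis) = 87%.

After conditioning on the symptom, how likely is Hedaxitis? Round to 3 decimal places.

0.277

For each hypothesis, the unnormalized posterior weight is prior × likelihood:
  Tanalosis: 0.308 × 0.38 = 0.11704
  Lumax syndrome: 0.234 × 0.66 = 0.15444
  Tanolosis: 0.320 × 0.13 = 0.0416
  Hedaxitis: 0.138 × 0.87 = 0.12006
The unnormalized weights sum to 0.43314.
P(Hedaxitis | evidence) = 0.12006 / 0.43314 ≈ 0.277.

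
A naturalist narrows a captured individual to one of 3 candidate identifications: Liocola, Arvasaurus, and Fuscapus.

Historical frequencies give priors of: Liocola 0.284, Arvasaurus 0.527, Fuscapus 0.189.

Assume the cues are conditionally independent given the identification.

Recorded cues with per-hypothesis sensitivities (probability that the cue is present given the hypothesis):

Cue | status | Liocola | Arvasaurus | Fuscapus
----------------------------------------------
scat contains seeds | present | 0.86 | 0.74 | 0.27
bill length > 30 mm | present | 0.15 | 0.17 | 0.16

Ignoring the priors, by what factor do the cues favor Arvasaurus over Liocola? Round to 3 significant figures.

Take the product of per-cue likelihoods under each hypothesis, then divide.
  Arvasaurus: 0.74 × 0.17 = 0.1258
  Liocola: 0.86 × 0.15 = 0.129
Bayes factor = 0.1258 / 0.129 ≈ 0.975

0.975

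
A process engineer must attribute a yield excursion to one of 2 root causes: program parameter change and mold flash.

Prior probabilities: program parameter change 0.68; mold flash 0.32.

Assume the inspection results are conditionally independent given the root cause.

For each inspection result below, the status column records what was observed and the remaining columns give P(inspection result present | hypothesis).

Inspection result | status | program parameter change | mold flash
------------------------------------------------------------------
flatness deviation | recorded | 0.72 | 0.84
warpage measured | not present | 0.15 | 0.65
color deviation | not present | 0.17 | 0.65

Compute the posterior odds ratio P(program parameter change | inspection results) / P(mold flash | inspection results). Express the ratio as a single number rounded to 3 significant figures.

Posterior odds equal prior odds times the likelihood ratio; only the two competing hypotheses matter (using 1 − P(present | H) for each absent inspection result).
  program parameter change: 0.68 × 0.72 × (1 − 0.15) × (1 − 0.17) = 0.34541
  mold flash: 0.32 × 0.84 × (1 − 0.65) × (1 − 0.65) = 0.032928
Posterior odds = 0.34541 / 0.032928 ≈ 10.5.

10.5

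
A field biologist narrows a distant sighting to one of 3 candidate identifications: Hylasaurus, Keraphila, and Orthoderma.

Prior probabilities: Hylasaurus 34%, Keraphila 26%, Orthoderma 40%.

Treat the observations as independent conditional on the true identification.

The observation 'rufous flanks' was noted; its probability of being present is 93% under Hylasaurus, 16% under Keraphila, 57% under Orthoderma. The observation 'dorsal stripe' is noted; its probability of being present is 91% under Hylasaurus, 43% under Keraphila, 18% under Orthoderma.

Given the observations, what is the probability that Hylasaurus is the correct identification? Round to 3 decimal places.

0.830

Multiply each prior by the joint likelihood of the evidence pattern:
  Hylasaurus: 0.34 × 0.93 × 0.91 = 0.28774
  Keraphila: 0.26 × 0.16 × 0.43 = 0.017888
  Orthoderma: 0.40 × 0.57 × 0.18 = 0.04104
Marginal likelihood of the evidence = 0.34667.
P(Hylasaurus | evidence) = 0.28774 / 0.34667 ≈ 0.830.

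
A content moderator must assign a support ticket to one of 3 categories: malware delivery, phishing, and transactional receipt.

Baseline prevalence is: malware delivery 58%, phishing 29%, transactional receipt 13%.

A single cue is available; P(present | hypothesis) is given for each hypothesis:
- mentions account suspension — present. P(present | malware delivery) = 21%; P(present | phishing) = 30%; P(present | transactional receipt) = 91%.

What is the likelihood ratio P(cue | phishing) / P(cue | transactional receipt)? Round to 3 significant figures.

0.330

The Bayes factor is the ratio of the two likelihoods.
  phishing: 0.3
  transactional receipt: 0.91
Bayes factor = 0.3 / 0.91 ≈ 0.330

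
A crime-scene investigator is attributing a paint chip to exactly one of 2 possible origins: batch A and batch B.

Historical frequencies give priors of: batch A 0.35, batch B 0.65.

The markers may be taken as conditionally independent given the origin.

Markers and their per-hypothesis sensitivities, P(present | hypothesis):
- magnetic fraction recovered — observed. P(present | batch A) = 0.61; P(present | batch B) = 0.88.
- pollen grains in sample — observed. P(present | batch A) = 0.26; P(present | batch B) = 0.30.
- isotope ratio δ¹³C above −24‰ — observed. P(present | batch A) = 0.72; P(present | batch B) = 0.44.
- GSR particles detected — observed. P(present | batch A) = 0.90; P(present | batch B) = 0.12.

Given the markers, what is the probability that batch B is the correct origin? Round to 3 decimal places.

0.201

By Bayes' rule with conditional independence, the unnormalized weight for each hypothesis is prior × ∏ likelihoods:
  batch A: 0.35 × 0.61 × 0.26 × 0.72 × 0.90 = 0.03597
  batch B: 0.65 × 0.88 × 0.30 × 0.44 × 0.12 = 0.0090605
The unnormalized weights sum to 0.045031.
P(batch B | evidence) = 0.0090605 / 0.045031 ≈ 0.201.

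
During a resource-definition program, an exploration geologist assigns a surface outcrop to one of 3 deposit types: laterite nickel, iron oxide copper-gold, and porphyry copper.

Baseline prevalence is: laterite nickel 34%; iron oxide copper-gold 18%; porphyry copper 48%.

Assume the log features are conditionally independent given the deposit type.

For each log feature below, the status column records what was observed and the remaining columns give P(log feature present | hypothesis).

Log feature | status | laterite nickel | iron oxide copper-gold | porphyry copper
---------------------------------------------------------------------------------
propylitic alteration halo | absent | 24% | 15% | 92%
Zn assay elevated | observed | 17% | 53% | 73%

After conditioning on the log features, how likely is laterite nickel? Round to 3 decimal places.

0.287

By Bayes' rule with conditional independence, the unnormalized weight for each hypothesis is prior × ∏ likelihoods (using 1 − P(present | H) for each absent log feature):
  laterite nickel: 0.34 × (1 − 0.24) × 0.17 = 0.043928
  iron oxide copper-gold: 0.18 × (1 − 0.15) × 0.53 = 0.08109
  porphyry copper: 0.48 × (1 − 0.92) × 0.73 = 0.028032
Marginal likelihood of the evidence = 0.15305.
P(laterite nickel | evidence) = 0.043928 / 0.15305 ≈ 0.287.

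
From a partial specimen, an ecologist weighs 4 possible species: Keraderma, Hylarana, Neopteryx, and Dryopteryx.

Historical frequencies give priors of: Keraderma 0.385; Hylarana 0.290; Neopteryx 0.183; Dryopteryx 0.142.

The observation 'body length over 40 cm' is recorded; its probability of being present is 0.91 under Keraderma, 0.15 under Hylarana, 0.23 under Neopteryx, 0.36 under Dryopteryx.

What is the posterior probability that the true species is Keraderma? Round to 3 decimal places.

0.719

By Bayes' rule, the unnormalized weight for each hypothesis is prior × likelihood:
  Keraderma: 0.385 × 0.91 = 0.35035
  Hylarana: 0.290 × 0.15 = 0.0435
  Neopteryx: 0.183 × 0.23 = 0.04209
  Dryopteryx: 0.142 × 0.36 = 0.05112
The unnormalized weights sum to 0.48706.
P(Keraderma | evidence) = 0.35035 / 0.48706 ≈ 0.719.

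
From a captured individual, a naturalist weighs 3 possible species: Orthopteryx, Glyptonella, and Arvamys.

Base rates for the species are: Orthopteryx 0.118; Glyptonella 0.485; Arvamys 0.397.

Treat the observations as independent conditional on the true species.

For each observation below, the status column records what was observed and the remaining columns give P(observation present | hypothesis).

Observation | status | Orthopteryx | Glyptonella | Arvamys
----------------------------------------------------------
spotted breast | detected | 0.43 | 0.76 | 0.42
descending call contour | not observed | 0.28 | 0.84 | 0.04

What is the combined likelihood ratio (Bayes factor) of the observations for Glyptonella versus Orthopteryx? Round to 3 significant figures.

0.393

Take the product of per-observation likelihoods under each hypothesis (using 1 − P(present | H) for each absent observation), then divide.
  Glyptonella: 0.76 × (1 − 0.84) = 0.1216
  Orthopteryx: 0.43 × (1 − 0.28) = 0.3096
Bayes factor = 0.1216 / 0.3096 ≈ 0.393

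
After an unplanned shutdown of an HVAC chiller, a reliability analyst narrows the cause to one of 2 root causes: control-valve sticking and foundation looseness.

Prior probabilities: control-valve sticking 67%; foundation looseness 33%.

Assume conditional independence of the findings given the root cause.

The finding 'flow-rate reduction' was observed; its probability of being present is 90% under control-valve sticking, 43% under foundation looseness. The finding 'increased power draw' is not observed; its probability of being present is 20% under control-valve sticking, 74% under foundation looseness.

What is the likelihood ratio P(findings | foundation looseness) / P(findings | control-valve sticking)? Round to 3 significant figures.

0.155

Joint likelihood of the evidence pattern under each hypothesis (using 1 − P(present | H) for each absent finding):
  foundation looseness: 0.43 × (1 − 0.74) = 0.1118
  control-valve sticking: 0.90 × (1 − 0.20) = 0.72
Bayes factor = 0.1118 / 0.72 ≈ 0.155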